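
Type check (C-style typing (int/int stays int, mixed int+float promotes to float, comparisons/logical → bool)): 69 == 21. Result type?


Operand types: int == int
Rule: comparison yields bool
Result type: bool


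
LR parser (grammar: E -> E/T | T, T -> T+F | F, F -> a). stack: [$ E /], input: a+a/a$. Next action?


no handle ('E/' is not any RHS); shift 'a'
Action: shift


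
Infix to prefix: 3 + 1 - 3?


left-to-right (same/higher precedence on left): tree is (- (+ 3 1) 3)
Prefix: - + 3 1 3


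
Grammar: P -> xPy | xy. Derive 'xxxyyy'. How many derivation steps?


Derivation: P => xPy => xxPyy => xxxyyy
Steps: 3


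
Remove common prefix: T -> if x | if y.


Common prefix: 'if'
Factored: T -> if T', T' -> x | y


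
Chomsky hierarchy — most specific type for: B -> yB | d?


Right-linear: every RHS is a terminal or a terminal followed by one nonterminal
Classification: Type 3 (Regular)


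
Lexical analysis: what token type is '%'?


Pattern: operator symbol
Type: OPERATOR


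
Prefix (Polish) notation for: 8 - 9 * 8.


'*' binds tighter: tree is (- 8 (* 9 8))
Prefix: - 8 * 9 8


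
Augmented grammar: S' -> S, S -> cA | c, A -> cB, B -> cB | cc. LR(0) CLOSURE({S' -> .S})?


Start: S' -> .S
For each item with dot before a nonterminal B, add B -> .γ for every B-production
Closure: [S' -> .S, S -> .cA, S -> .c]


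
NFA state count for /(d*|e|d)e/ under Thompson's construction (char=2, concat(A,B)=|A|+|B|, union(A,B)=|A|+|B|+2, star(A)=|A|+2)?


Syntax tree has 4 char leaf(s), 2 union(s), 1 star(s)
chars contribute 4×2 = 8; each union adds +2; each star adds +2
Total: 8 + 4 + 2 = 14 states


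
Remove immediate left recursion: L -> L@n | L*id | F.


Left-recursive alternatives: L@n, L*id; non-recursive: F
Introduce L': L -> FL', L' -> @nL' | *idL' | ε


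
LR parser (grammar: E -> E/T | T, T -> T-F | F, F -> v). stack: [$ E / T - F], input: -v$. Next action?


handle 'T-F' on top
Action: reduce (T -> T-F)


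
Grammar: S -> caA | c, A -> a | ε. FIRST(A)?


Per alternative of A: FIRST(a) = {a}; FIRST(ε) = {ε}
FIRST(A) = {a, ε}


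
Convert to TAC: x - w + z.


Break into single-operator statements:
t1 = x - w
t2 = t1 + z


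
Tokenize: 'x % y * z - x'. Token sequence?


Scan left to right, longest-match per lexeme
Tokens: ID(x), OP(%), ID(y), OP(*), ID(z), OP(-), ID(x)


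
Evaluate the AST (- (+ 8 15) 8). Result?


Evaluate inner: (+ 8 15) = 23
Evaluate root: (- 23 8) = 15
Result: 15


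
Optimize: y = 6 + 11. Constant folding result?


6 + 11 = 17 at compile time
Optimized: y = 17


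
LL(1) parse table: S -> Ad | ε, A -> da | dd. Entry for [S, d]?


For [S, d]: 'd' ∈ FIRST(Ad)
Entry: S -> Ad


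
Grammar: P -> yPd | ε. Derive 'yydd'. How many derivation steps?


Derivation: P => yPd => yyPdd => yydd
Steps: 3


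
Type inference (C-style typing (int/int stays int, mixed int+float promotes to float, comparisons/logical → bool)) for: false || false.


Operand types: bool || bool
Rule: logical operators take bool operands and yield bool
Result type: bool


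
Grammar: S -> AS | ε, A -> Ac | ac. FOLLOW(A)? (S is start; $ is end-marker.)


$ ∈ FOLLOW(S). For each A -> αBβ: add FIRST(β)\{ε} to FOLLOW(B); if β nullable, add FOLLOW(A).
FOLLOW(A) = {$, a, c}


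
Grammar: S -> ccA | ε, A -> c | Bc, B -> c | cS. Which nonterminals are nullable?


A nonterminal is nullable iff some alternative derives ε (directly, or every symbol in it is nullable)
Nullable: {S}


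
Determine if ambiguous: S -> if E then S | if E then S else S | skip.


dangling else: 'if E then if E then skip else skip' parses two ways
Ambiguous


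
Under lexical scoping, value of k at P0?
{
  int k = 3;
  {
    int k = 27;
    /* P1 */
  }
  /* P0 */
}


k declared in the same block as P0
k = 3


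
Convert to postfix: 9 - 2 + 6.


Left to right (same or higher precedence on left)
Postfix: 9 2 - 6 +


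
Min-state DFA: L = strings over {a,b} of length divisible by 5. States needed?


Track length mod 5: states 0..4, accept at 0
Minimal DFA: 5 states


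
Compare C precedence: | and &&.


'|' is bitwise OR (level 3); '&&' is logical AND (level 2)
Higher level binds tighter
'|' has higher precedence than '&&'


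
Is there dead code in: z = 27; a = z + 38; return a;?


z is read by a's definition; a is returned
No dead code


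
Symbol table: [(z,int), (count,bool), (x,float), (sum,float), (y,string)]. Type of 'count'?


Lookup 'count' → type bool


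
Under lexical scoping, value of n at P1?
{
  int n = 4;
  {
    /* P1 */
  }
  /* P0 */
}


P1's block does not declare n; resolves to the enclosing declaration at depth 0
n = 4


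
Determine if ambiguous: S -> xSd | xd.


balanced x^n…d^n: each string has a unique parse
Unambiguous


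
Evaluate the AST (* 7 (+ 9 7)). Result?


Evaluate inner: (+ 9 7) = 16
Evaluate root: (* 7 16) = 112
Result: 112


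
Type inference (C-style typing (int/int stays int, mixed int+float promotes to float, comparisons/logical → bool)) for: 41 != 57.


Operand types: int != int
Rule: comparison yields bool
Result type: bool


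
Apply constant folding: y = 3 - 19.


3 - 19 = -16 at compile time
Optimized: y = -16


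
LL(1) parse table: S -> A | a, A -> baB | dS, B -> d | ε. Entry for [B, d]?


For [B, d]: 'd' ∈ FIRST(d)
Entry: B -> d


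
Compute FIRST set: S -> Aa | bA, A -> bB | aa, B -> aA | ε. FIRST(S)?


Per alternative of S: FIRST(Aa) = {a, b}; FIRST(bA) = {b}
FIRST(S) = {a, b}


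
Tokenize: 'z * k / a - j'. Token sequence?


Scan left to right, longest-match per lexeme
Tokens: ID(z), OP(*), ID(k), OP(/), ID(a), OP(-), ID(j)


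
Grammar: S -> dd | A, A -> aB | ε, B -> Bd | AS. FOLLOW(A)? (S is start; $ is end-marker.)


$ ∈ FOLLOW(S). For each A -> αBβ: add FIRST(β)\{ε} to FOLLOW(B); if β nullable, add FOLLOW(A).
FOLLOW(A) = {$, a, d}


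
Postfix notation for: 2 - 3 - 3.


Left to right (same or higher precedence on left)
Postfix: 2 3 - 3 -


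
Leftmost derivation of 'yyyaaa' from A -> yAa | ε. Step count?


Derivation: A => yAa => yyAaa => yyyAaaa => yyyaaa
Steps: 4


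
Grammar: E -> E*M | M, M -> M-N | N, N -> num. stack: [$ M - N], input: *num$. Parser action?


handle 'M-N' on top
Action: reduce (M -> M-N)


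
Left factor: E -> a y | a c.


Common prefix: 'a'
Factored: E -> a E', E' -> y | c


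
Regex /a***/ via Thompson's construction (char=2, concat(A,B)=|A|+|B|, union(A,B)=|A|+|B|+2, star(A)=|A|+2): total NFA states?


Syntax tree has 1 char leaf(s), 0 union(s), 3 star(s)
chars contribute 1×2 = 2; each union adds +2; each star adds +2
Total: 2 + 0 + 6 = 8 states


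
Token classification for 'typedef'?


Pattern: reserved word
Type: KEYWORD


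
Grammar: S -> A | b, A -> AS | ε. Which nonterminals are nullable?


A nonterminal is nullable iff some alternative derives ε (directly, or every symbol in it is nullable)
Nullable: {A, S}


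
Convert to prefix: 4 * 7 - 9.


left-to-right (same/higher precedence on left): tree is (- (* 4 7) 9)
Prefix: - * 4 7 9


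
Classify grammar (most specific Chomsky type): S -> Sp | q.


Left-linear: every RHS is a terminal or one nonterminal followed by a terminal
Classification: Type 3 (Regular)


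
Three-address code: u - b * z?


Break into single-operator statements:
t1 = b * z
t2 = u - t1


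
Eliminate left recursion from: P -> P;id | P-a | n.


Left-recursive alternatives: P;id, P-a; non-recursive: n
Introduce P': P -> nP', P' -> ;idP' | -aP' | ε


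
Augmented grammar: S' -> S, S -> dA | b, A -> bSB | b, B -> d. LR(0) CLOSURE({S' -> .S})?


Start: S' -> .S
For each item with dot before a nonterminal B, add B -> .γ for every B-production
Closure: [S' -> .S, S -> .dA, S -> .b]


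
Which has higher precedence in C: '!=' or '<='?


'<=' is relational (level 7); '!=' is equality (level 6)
Higher level binds tighter
'<=' has higher precedence than '!='


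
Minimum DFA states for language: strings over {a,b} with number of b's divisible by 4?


Track (count of b) mod 4: states 0..3, accept at 0
Minimal DFA: 4 states


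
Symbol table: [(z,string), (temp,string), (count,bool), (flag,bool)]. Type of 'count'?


Lookup 'count' → type bool


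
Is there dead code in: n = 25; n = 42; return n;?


first assignment to n is overwritten before any read
Dead: 'n = 25'


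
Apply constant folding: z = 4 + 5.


4 + 5 = 9 at compile time
Optimized: z = 9


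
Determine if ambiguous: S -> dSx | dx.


balanced d^n…x^n: each string has a unique parse
Unambiguous


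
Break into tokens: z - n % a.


Scan left to right, longest-match per lexeme
Tokens: ID(z), OP(-), ID(n), OP(%), ID(a)


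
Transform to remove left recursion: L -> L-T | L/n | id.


Left-recursive alternatives: L-T, L/n; non-recursive: id
Introduce L': L -> idL', L' -> -TL' | /nL' | ε


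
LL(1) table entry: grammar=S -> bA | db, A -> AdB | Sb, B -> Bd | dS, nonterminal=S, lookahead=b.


For [S, b]: 'b' ∈ FIRST(bA)
Entry: S -> bA


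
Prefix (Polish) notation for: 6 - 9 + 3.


left-to-right (same/higher precedence on left): tree is (+ (- 6 9) 3)
Prefix: + - 6 9 3


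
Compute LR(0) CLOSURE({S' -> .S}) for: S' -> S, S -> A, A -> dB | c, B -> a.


Start: S' -> .S
For each item with dot before a nonterminal B, add B -> .γ for every B-production
Closure: [S' -> .S, S -> .A, A -> .dB, A -> .c]


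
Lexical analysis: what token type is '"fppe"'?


Pattern: double-quoted sequence
Type: STRING_LITERAL


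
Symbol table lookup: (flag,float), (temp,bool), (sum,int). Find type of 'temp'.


Lookup 'temp' → type bool


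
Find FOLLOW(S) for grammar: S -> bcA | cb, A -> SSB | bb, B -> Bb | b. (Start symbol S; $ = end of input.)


$ ∈ FOLLOW(S). For each A -> αBβ: add FIRST(β)\{ε} to FOLLOW(B); if β nullable, add FOLLOW(A).
FOLLOW(S) = {$, b, c}


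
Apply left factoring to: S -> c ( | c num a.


Common prefix: 'c'
Factored: S -> c S', S' -> ( | num a


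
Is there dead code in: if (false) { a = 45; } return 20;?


condition is constant false, so the whole block is unreachable
Dead: 'if (false) { a = 45; }'


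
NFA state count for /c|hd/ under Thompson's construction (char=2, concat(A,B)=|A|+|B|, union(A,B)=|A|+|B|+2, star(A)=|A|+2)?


Syntax tree has 3 char leaf(s), 1 union(s), 0 star(s)
chars contribute 3×2 = 6; each union adds +2; each star adds +2
Total: 6 + 2 + 0 = 8 states


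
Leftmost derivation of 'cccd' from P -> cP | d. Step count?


Derivation: P => cP => ccP => cccP => cccd
Steps: 4


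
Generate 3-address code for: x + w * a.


Break into single-operator statements:
t1 = w * a
t2 = x + t1


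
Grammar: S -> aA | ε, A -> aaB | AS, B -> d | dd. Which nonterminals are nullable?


A nonterminal is nullable iff some alternative derives ε (directly, or every symbol in it is nullable)
Nullable: {S}


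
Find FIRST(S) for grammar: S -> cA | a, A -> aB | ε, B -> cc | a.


Per alternative of S: FIRST(cA) = {c}; FIRST(a) = {a}
FIRST(S) = {a, c}


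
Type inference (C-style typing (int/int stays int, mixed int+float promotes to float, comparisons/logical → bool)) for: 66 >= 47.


Operand types: int >= int
Rule: comparison yields bool
Result type: bool


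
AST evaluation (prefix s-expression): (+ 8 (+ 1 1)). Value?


Evaluate inner: (+ 1 1) = 2
Evaluate root: (+ 8 2) = 10
Result: 10


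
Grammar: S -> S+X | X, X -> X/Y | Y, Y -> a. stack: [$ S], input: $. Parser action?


start symbol S on stack, input exhausted
Action: accept


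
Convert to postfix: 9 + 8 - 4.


Left to right (same or higher precedence on left)
Postfix: 9 8 + 4 -


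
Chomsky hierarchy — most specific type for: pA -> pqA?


LHS has context (more than one symbol) and |LHS| ≤ |RHS|
Classification: Type 1 (Context-Sensitive)


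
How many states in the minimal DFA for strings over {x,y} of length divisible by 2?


Track length mod 2: states 0..1, accept at 0
Minimal DFA: 2 states


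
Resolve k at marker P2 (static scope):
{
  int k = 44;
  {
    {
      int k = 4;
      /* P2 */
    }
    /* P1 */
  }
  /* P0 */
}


k declared in the same block as P2
k = 4


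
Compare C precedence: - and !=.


'-' is additive (level 9); '!=' is equality (level 6)
Higher level binds tighter
'-' has higher precedence than '!='


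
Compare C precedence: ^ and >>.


'>>' is shift (level 8); '^' is bitwise XOR (level 4)
Higher level binds tighter
'>>' has higher precedence than '^'


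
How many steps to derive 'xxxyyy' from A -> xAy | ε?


Derivation: A => xAy => xxAyy => xxxAyyy => xxxyyy
Steps: 4


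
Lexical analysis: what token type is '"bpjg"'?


Pattern: double-quoted sequence
Type: STRING_LITERAL


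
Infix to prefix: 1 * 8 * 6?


left-to-right (same/higher precedence on left): tree is (* (* 1 8) 6)
Prefix: * * 1 8 6


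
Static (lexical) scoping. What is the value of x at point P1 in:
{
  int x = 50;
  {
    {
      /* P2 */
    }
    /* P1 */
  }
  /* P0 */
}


P1's block does not declare x; resolves to the enclosing declaration at depth 0
x = 50


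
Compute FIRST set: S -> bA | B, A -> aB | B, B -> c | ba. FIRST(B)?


Per alternative of B: FIRST(c) = {c}; FIRST(ba) = {b}
FIRST(B) = {b, c}


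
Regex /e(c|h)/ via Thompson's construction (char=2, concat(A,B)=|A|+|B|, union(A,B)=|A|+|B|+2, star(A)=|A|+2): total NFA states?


Syntax tree has 3 char leaf(s), 1 union(s), 0 star(s)
chars contribute 3×2 = 6; each union adds +2; each star adds +2
Total: 6 + 2 + 0 = 8 states


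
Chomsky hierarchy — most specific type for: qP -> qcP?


LHS has context (more than one symbol) and |LHS| ≤ |RHS|
Classification: Type 1 (Context-Sensitive)


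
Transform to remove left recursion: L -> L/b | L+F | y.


Left-recursive alternatives: L/b, L+F; non-recursive: y
Introduce L': L -> yL', L' -> /bL' | +FL' | ε


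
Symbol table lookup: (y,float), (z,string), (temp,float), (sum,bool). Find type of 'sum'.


Lookup 'sum' → type bool


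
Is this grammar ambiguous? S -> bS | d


right-linear, alternatives start with distinct terminals 'b' vs 'd': unique leftmost derivation
Unambiguous


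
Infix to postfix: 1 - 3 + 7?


Left to right (same or higher precedence on left)
Postfix: 1 3 - 7 +


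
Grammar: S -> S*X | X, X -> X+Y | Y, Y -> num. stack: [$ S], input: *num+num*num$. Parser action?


shift '*' to continue S -> S*X
Action: shift


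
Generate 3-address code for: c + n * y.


Break into single-operator statements:
t1 = n * y
t2 = c + t1


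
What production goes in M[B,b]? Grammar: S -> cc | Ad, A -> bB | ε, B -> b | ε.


For [B, b]: 'b' ∈ FIRST(b)
Entry: B -> b


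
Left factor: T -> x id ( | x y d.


Common prefix: 'x'
Factored: T -> x T', T' -> id ( | y d


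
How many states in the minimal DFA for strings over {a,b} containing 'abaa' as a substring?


KMP-style automaton: 4 progress states + 1 absorbing accept = 5
Minimal DFA: 5 states


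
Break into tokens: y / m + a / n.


Scan left to right, longest-match per lexeme
Tokens: ID(y), OP(/), ID(m), OP(+), ID(a), OP(/), ID(n)


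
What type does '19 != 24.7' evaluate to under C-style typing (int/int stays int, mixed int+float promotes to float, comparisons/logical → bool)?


Operand types: int != float
Rule: comparison yields bool
Result type: bool


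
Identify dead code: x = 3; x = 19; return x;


first assignment to x is overwritten before any read
Dead: 'x = 3'


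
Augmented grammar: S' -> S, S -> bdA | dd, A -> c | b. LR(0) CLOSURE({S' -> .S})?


Start: S' -> .S
For each item with dot before a nonterminal B, add B -> .γ for every B-production
Closure: [S' -> .S, S -> .bdA, S -> .dd]


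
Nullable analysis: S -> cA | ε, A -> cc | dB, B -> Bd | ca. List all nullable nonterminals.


A nonterminal is nullable iff some alternative derives ε (directly, or every symbol in it is nullable)
Nullable: {S}


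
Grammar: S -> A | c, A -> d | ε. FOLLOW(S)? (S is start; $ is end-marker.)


$ ∈ FOLLOW(S). For each A -> αBβ: add FIRST(β)\{ε} to FOLLOW(B); if β nullable, add FOLLOW(A).
FOLLOW(S) = {$}


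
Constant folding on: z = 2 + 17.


2 + 17 = 19 at compile time
Optimized: z = 19


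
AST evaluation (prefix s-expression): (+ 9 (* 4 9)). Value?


Evaluate inner: (* 4 9) = 36
Evaluate root: (+ 9 36) = 45
Result: 45


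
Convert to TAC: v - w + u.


Break into single-operator statements:
t1 = v - w
t2 = t1 + u


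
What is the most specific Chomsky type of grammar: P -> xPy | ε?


Single nonterminal LHS, but x^n y^n is not regular
Classification: Type 2 (Context-Free)


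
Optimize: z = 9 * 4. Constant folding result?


9 * 4 = 36 at compile time
Optimized: z = 36


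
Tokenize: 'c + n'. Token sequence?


Scan left to right, longest-match per lexeme
Tokens: ID(c), OP(+), ID(n)


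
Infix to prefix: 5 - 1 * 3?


'*' binds tighter: tree is (- 5 (* 1 3))
Prefix: - 5 * 1 3


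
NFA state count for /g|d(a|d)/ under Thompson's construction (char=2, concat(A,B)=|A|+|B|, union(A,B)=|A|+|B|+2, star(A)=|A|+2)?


Syntax tree has 4 char leaf(s), 2 union(s), 0 star(s)
chars contribute 4×2 = 8; each union adds +2; each star adds +2
Total: 8 + 4 + 0 = 12 states


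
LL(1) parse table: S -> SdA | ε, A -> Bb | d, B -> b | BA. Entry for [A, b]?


For [A, b]: 'b' ∈ FIRST(Bb)
Entry: A -> Bb


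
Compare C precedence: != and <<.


'<<' is shift (level 8); '!=' is equality (level 6)
Higher level binds tighter
'<<' has higher precedence than '!='


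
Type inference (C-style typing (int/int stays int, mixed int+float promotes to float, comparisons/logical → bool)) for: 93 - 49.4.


Operand types: int - float
Rule: mixed int/float promotes to float; int/int stays int
Result type: float


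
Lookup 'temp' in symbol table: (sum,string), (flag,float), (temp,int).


Lookup 'temp' → type int


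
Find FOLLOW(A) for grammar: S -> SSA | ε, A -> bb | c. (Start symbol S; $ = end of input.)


$ ∈ FOLLOW(S). For each A -> αBβ: add FIRST(β)\{ε} to FOLLOW(B); if β nullable, add FOLLOW(A).
FOLLOW(A) = {$, b, c}


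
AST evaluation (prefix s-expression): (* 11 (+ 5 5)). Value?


Evaluate inner: (+ 5 5) = 10
Evaluate root: (* 11 10) = 110
Result: 110


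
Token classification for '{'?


Pattern: delimiter/punctuation
Type: PUNCTUATION


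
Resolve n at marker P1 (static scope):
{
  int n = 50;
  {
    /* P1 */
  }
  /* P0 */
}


P1's block does not declare n; resolves to the enclosing declaration at depth 0
n = 50


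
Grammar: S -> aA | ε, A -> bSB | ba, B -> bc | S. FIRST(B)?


Per alternative of B: FIRST(bc) = {b}; FIRST(S) = {a, ε}
FIRST(B) = {a, b, ε}


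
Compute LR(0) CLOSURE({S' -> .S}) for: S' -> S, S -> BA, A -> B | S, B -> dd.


Start: S' -> .S
For each item with dot before a nonterminal B, add B -> .γ for every B-production
Closure: [S' -> .S, S -> .BA, B -> .dd]


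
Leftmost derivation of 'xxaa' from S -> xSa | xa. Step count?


Derivation: S => xSa => xxaa
Steps: 2


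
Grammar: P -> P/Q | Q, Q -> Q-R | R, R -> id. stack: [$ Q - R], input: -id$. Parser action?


handle 'Q-R' on top
Action: reduce (Q -> Q-R)


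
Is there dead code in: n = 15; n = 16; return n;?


first assignment to n is overwritten before any read
Dead: 'n = 15'


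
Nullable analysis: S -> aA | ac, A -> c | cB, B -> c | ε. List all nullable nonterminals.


A nonterminal is nullable iff some alternative derives ε (directly, or every symbol in it is nullable)
Nullable: {B}


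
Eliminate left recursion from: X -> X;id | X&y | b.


Left-recursive alternatives: X;id, X&y; non-recursive: b
Introduce X': X -> bX', X' -> ;idX' | &yX' | ε


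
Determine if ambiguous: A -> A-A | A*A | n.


'n-n*n' has two parse trees (no precedence encoded between - and *)
Ambiguous


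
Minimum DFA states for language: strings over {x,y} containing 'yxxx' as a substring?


KMP-style automaton: 4 progress states + 1 absorbing accept = 5
Minimal DFA: 5 states


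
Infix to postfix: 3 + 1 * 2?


* has higher precedence, evaluate 1*2 first
Postfix: 3 1 2 * +


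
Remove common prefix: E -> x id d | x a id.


Common prefix: 'x'
Factored: E -> x E', E' -> id d | a id


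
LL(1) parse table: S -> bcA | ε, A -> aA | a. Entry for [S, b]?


For [S, b]: 'b' ∈ FIRST(bcA)
Entry: S -> bcA


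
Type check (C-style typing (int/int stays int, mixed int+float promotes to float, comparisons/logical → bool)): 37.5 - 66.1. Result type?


Operand types: float - float
Rule: mixed int/float promotes to float; int/int stays int
Result type: float


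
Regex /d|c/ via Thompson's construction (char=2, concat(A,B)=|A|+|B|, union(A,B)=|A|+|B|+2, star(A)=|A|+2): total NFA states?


Syntax tree has 2 char leaf(s), 1 union(s), 0 star(s)
chars contribute 2×2 = 4; each union adds +2; each star adds +2
Total: 4 + 2 + 0 = 6 states


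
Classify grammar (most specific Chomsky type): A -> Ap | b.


Left-linear: every RHS is a terminal or one nonterminal followed by a terminal
Classification: Type 3 (Regular)


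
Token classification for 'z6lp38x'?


Pattern: letter/underscore followed by alphanumerics, not a keyword
Type: IDENTIFIER


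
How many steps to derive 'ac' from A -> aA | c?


Derivation: A => aA => ac
Steps: 2


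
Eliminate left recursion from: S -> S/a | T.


Left-recursive alternatives: S/a; non-recursive: T
Introduce S': S -> TS', S' -> /aS' | ε


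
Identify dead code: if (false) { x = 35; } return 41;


condition is constant false, so the whole block is unreachable
Dead: 'if (false) { x = 35; }'


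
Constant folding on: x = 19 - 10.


19 - 10 = 9 at compile time
Optimized: x = 9


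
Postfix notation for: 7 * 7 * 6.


Left to right (same or higher precedence on left)
Postfix: 7 7 * 6 *


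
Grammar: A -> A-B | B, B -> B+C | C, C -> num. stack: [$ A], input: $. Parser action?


start symbol A on stack, input exhausted
Action: accept


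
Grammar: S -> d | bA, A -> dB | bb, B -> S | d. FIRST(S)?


Per alternative of S: FIRST(d) = {d}; FIRST(bA) = {b}
FIRST(S) = {b, d}


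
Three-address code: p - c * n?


Break into single-operator statements:
t1 = c * n
t2 = p - t1


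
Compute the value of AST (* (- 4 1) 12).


Evaluate inner: (- 4 1) = 3
Evaluate root: (* 3 12) = 36
Result: 36


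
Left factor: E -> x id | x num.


Common prefix: 'x'
Factored: E -> x E', E' -> id | num


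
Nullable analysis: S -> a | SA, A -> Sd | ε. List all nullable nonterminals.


A nonterminal is nullable iff some alternative derives ε (directly, or every symbol in it is nullable)
Nullable: {A}


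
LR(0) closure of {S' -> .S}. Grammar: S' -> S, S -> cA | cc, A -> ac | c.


Start: S' -> .S
For each item with dot before a nonterminal B, add B -> .γ for every B-production
Closure: [S' -> .S, S -> .cA, S -> .cc]


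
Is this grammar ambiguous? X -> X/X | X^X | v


'v/v^v' has two parse trees (no precedence encoded between / and ^)
Ambiguous


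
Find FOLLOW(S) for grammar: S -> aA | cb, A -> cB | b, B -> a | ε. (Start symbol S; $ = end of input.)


$ ∈ FOLLOW(S). For each A -> αBβ: add FIRST(β)\{ε} to FOLLOW(B); if β nullable, add FOLLOW(A).
FOLLOW(S) = {$}


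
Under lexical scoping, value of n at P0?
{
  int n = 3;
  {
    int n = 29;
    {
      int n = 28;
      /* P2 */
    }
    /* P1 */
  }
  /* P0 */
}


n declared in the same block as P0
n = 3


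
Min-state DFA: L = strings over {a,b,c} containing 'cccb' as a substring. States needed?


KMP-style automaton: 4 progress states + 1 absorbing accept = 5
Minimal DFA: 5 states


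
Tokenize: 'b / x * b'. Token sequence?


Scan left to right, longest-match per lexeme
Tokens: ID(b), OP(/), ID(x), OP(*), ID(b)


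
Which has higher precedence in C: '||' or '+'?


'+' is additive (level 9); '||' is logical OR (level 1)
Higher level binds tighter
'+' has higher precedence than '||'


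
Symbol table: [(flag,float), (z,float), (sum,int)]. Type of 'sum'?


Lookup 'sum' → type int


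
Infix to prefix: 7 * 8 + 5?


left-to-right (same/higher precedence on left): tree is (+ (* 7 8) 5)
Prefix: + * 7 8 5


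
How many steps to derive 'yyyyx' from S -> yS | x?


Derivation: S => yS => yyS => yyyS => yyyyS => yyyyx
Steps: 5


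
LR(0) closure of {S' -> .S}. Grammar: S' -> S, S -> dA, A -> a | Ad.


Start: S' -> .S
For each item with dot before a nonterminal B, add B -> .γ for every B-production
Closure: [S' -> .S, S -> .dA]


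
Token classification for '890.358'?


Pattern: digits with a decimal point
Type: FLOAT_LITERAL


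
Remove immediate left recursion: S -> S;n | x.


Left-recursive alternatives: S;n; non-recursive: x
Introduce S': S -> xS', S' -> ;nS' | ε


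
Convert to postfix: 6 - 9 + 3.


Left to right (same or higher precedence on left)
Postfix: 6 9 - 3 +


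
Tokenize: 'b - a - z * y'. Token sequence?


Scan left to right, longest-match per lexeme
Tokens: ID(b), OP(-), ID(a), OP(-), ID(z), OP(*), ID(y)


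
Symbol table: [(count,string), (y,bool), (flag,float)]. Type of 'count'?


Lookup 'count' → type string


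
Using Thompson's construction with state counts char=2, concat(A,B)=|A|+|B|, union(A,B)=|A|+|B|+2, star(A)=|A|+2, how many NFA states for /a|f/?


Syntax tree has 2 char leaf(s), 1 union(s), 0 star(s)
chars contribute 2×2 = 4; each union adds +2; each star adds +2
Total: 4 + 2 + 0 = 6 states


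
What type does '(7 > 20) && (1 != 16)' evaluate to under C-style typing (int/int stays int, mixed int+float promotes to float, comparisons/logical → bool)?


Operand types: bool && bool
Rule: logical operators take bool operands and yield bool
Result type: bool


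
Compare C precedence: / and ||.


'/' is multiplicative (level 10); '||' is logical OR (level 1)
Higher level binds tighter
'/' has higher precedence than '||'


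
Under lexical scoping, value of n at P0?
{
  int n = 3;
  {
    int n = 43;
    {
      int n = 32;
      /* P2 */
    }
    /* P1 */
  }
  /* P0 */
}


n declared in the same block as P0
n = 3


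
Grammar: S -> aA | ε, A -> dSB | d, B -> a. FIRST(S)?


Per alternative of S: FIRST(aA) = {a}; FIRST(ε) = {ε}
FIRST(S) = {a, ε}


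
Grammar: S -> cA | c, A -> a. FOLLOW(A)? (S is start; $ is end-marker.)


$ ∈ FOLLOW(S). For each A -> αBβ: add FIRST(β)\{ε} to FOLLOW(B); if β nullable, add FOLLOW(A).
FOLLOW(A) = {$}


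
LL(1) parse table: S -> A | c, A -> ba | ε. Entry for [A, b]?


For [A, b]: 'b' ∈ FIRST(ba)
Entry: A -> ba


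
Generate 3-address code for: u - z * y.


Break into single-operator statements:
t1 = z * y
t2 = u - t1


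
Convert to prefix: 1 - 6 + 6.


left-to-right (same/higher precedence on left): tree is (+ (- 1 6) 6)
Prefix: + - 1 6 6


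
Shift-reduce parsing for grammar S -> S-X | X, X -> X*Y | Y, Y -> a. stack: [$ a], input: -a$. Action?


'a' on top is the handle for Y -> a
Action: reduce (Y -> a)


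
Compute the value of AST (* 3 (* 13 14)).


Evaluate inner: (* 13 14) = 182
Evaluate root: (* 3 182) = 546
Result: 546


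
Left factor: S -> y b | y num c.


Common prefix: 'y'
Factored: S -> y S', S' -> b | num c


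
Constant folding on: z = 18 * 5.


18 * 5 = 90 at compile time
Optimized: z = 90


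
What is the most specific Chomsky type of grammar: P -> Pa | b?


Left-linear: every RHS is a terminal or one nonterminal followed by a terminal
Classification: Type 3 (Regular)


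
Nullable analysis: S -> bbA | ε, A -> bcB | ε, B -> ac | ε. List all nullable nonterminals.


A nonterminal is nullable iff some alternative derives ε (directly, or every symbol in it is nullable)
Nullable: {A, B, S}


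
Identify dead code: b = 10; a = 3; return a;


b is assigned but never read
Dead: 'b = 10'


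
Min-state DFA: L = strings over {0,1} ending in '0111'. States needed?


Track the longest suffix of input matching a prefix of '0111': 5 classes (prefixes of length 0..4)
Minimal DFA: 5 states


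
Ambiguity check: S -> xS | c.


right-linear, alternatives start with distinct terminals 'x' vs 'c': unique leftmost derivation
Unambiguous


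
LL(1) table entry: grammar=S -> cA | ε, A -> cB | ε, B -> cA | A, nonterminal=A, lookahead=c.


For [A, c]: 'c' ∈ FIRST(cB)
Entry: A -> cB


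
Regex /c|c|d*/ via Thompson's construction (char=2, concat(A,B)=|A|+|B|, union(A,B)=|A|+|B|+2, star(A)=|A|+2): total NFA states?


Syntax tree has 3 char leaf(s), 2 union(s), 1 star(s)
chars contribute 3×2 = 6; each union adds +2; each star adds +2
Total: 6 + 4 + 2 = 12 states


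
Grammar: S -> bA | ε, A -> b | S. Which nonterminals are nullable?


A nonterminal is nullable iff some alternative derives ε (directly, or every symbol in it is nullable)
Nullable: {A, S}


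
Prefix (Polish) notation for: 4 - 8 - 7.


left-to-right (same/higher precedence on left): tree is (- (- 4 8) 7)
Prefix: - - 4 8 7


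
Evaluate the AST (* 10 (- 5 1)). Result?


Evaluate inner: (- 5 1) = 4
Evaluate root: (* 10 4) = 40
Result: 40


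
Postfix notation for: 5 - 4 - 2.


Left to right (same or higher precedence on left)
Postfix: 5 4 - 2 -


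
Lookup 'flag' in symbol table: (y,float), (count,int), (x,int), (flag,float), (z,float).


Lookup 'flag' → type float


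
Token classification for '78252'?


Pattern: digits only
Type: INTEGER_LITERAL


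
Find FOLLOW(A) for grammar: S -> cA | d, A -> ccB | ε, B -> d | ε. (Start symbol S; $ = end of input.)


$ ∈ FOLLOW(S). For each A -> αBβ: add FIRST(β)\{ε} to FOLLOW(B); if β nullable, add FOLLOW(A).
FOLLOW(A) = {$}


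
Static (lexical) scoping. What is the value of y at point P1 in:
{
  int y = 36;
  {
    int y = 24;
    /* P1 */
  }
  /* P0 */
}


y declared in the same block as P1
y = 24


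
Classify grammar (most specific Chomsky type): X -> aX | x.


Right-linear: every RHS is a terminal or a terminal followed by one nonterminal
Classification: Type 3 (Regular)


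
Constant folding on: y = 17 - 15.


17 - 15 = 2 at compile time
Optimized: y = 2


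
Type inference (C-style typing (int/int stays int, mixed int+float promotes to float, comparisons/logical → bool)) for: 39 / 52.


Operand types: int / int
Rule: mixed int/float promotes to float; int/int stays int
Result type: int


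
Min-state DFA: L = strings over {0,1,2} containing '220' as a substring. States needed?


KMP-style automaton: 3 progress states + 1 absorbing accept = 4
Minimal DFA: 4 states


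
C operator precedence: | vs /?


'/' is multiplicative (level 10); '|' is bitwise OR (level 3)
Higher level binds tighter
'/' has higher precedence than '|'


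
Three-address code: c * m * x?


Break into single-operator statements:
t1 = c * m
t2 = t1 * x


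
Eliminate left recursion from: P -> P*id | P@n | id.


Left-recursive alternatives: P*id, P@n; non-recursive: id
Introduce P': P -> idP', P' -> *idP' | @nP' | ε


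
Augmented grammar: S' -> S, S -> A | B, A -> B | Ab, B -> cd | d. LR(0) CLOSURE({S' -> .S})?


Start: S' -> .S
For each item with dot before a nonterminal B, add B -> .γ for every B-production
Closure: [S' -> .S, S -> .A, S -> .B, A -> .B, A -> .Ab, B -> .cd, B -> .d]


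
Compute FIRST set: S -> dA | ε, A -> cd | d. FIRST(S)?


Per alternative of S: FIRST(dA) = {d}; FIRST(ε) = {ε}
FIRST(S) = {d, ε}


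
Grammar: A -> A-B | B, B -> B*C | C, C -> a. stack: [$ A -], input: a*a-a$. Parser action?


no handle ('A-' is not any RHS); shift 'a'
Action: shift


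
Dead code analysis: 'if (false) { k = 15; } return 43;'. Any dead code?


condition is constant false, so the whole block is unreachable
Dead: 'if (false) { k = 15; }'


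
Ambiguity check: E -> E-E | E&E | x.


'x-x&x' has two parse trees (no precedence encoded between - and &)
Ambiguous


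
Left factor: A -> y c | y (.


Common prefix: 'y'
Factored: A -> y A', A' -> c | (


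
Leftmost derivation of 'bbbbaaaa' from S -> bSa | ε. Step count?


Derivation: S => bSa => bbSaa => bbbSaaa => bbbbSaaaa => bbbbaaaa
Steps: 5


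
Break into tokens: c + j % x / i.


Scan left to right, longest-match per lexeme
Tokens: ID(c), OP(+), ID(j), OP(%), ID(x), OP(/), ID(i)


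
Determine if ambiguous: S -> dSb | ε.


balanced d^n…b^n: each string has a unique parse
Unambiguous


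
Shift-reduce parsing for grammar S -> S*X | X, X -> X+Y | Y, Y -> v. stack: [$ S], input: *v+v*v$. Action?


shift '*' to continue S -> S*X
Action: shift


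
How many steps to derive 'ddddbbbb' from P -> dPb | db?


Derivation: P => dPb => ddPbb => dddPbbb => ddddbbbb
Steps: 4


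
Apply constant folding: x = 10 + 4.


10 + 4 = 14 at compile time
Optimized: x = 14


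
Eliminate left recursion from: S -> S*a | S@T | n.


Left-recursive alternatives: S*a, S@T; non-recursive: n
Introduce S': S -> nS', S' -> *aS' | @TS' | ε


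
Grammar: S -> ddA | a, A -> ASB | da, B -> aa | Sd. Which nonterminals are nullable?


A nonterminal is nullable iff some alternative derives ε (directly, or every symbol in it is nullable)
Nullable: {}


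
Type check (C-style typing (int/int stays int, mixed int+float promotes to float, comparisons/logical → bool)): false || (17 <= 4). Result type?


Operand types: bool || bool
Rule: logical operators take bool operands and yield bool
Result type: bool


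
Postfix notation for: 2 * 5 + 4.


Left to right (same or higher precedence on left)
Postfix: 2 5 * 4 +


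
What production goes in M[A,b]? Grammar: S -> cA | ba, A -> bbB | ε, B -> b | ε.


For [A, b]: 'b' ∈ FIRST(bbB)
Entry: A -> bbB


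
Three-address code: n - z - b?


Break into single-operator statements:
t1 = n - z
t2 = t1 - b


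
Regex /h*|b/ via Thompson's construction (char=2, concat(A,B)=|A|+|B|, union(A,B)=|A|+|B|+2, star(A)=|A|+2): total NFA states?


Syntax tree has 2 char leaf(s), 1 union(s), 1 star(s)
chars contribute 2×2 = 4; each union adds +2; each star adds +2
Total: 4 + 2 + 2 = 8 states


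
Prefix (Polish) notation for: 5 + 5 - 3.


left-to-right (same/higher precedence on left): tree is (- (+ 5 5) 3)
Prefix: - + 5 5 3


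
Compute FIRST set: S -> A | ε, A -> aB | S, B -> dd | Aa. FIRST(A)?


Per alternative of A: FIRST(aB) = {a}; FIRST(S) = {a, ε}
FIRST(A) = {a, ε}


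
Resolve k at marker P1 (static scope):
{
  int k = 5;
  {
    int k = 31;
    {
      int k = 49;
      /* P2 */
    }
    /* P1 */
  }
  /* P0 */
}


k declared in the same block as P1
k = 31


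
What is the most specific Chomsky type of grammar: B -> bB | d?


Right-linear: every RHS is a terminal or a terminal followed by one nonterminal
Classification: Type 3 (Regular)


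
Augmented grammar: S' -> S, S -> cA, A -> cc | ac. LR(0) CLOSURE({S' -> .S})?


Start: S' -> .S
For each item with dot before a nonterminal B, add B -> .γ for every B-production
Closure: [S' -> .S, S -> .cA]


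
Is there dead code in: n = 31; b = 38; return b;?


n is assigned but never read
Dead: 'n = 31'


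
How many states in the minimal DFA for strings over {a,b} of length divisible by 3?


Track length mod 3: states 0..2, accept at 0
Minimal DFA: 3 states


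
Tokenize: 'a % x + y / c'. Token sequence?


Scan left to right, longest-match per lexeme
Tokens: ID(a), OP(%), ID(x), OP(+), ID(y), OP(/), ID(c)


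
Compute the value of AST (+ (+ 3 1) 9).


Evaluate inner: (+ 3 1) = 4
Evaluate root: (+ 4 9) = 13
Result: 13


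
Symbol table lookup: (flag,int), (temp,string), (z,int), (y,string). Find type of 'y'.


Lookup 'y' → type string


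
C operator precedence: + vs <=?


'+' is additive (level 9); '<=' is relational (level 7)
Higher level binds tighter
'+' has higher precedence than '<='


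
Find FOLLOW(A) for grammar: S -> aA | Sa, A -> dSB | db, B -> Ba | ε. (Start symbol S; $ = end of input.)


$ ∈ FOLLOW(S). For each A -> αBβ: add FIRST(β)\{ε} to FOLLOW(B); if β nullable, add FOLLOW(A).
FOLLOW(A) = {$, a}


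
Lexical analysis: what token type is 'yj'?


Pattern: letter/underscore followed by alphanumerics, not a keyword
Type: IDENTIFIER


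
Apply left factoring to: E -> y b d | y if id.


Common prefix: 'y'
Factored: E -> y E', E' -> b d | if id


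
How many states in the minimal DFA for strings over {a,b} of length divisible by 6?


Track length mod 6: states 0..5, accept at 0
Minimal DFA: 6 states


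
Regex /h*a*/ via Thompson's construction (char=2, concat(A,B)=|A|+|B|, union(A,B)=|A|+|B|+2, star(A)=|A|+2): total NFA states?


Syntax tree has 2 char leaf(s), 0 union(s), 2 star(s)
chars contribute 2×2 = 4; each union adds +2; each star adds +2
Total: 4 + 0 + 4 = 8 states


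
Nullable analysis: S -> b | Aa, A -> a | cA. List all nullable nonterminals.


A nonterminal is nullable iff some alternative derives ε (directly, or every symbol in it is nullable)
Nullable: {}


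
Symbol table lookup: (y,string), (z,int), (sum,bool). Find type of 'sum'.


Lookup 'sum' → type bool


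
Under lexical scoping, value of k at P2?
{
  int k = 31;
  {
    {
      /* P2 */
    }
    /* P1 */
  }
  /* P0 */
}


P2's block does not declare k; resolves to the enclosing declaration at depth 0
k = 31


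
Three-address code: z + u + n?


Break into single-operator statements:
t1 = z + u
t2 = t1 + n


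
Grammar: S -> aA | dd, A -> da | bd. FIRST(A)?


Per alternative of A: FIRST(da) = {d}; FIRST(bd) = {b}
FIRST(A) = {b, d}


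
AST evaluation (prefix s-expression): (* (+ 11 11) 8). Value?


Evaluate inner: (+ 11 11) = 22
Evaluate root: (* 22 8) = 176
Result: 176


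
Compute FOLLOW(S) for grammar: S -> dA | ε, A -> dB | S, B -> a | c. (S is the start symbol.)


$ ∈ FOLLOW(S). For each A -> αBβ: add FIRST(β)\{ε} to FOLLOW(B); if β nullable, add FOLLOW(A).
FOLLOW(S) = {$}


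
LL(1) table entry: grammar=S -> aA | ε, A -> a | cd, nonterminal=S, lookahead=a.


For [S, a]: 'a' ∈ FIRST(aA)
Entry: S -> aA


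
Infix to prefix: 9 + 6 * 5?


'*' binds tighter: tree is (+ 9 (* 6 5))
Prefix: + 9 * 6 5


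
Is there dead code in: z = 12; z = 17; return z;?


first assignment to z is overwritten before any read
Dead: 'z = 12'


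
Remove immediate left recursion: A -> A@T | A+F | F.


Left-recursive alternatives: A@T, A+F; non-recursive: F
Introduce A': A -> FA', A' -> @TA' | +FA' | ε


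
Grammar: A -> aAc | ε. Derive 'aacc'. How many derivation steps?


Derivation: A => aAc => aaAcc => aacc
Steps: 3


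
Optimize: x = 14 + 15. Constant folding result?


14 + 15 = 29 at compile time
Optimized: x = 29


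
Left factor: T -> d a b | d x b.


Common prefix: 'd'
Factored: T -> d T', T' -> a b | x b


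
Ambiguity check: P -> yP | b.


right-linear, alternatives start with distinct terminals 'y' vs 'b': unique leftmost derivation
Unambiguous
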